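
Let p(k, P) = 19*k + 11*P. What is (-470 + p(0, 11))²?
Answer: 121801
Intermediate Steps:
p(k, P) = 11*P + 19*k
(-470 + p(0, 11))² = (-470 + (11*11 + 19*0))² = (-470 + (121 + 0))² = (-470 + 121)² = (-349)² = 121801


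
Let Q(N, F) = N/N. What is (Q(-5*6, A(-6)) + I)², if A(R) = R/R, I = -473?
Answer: 222784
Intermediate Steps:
A(R) = 1
Q(N, F) = 1
(Q(-5*6, A(-6)) + I)² = (1 - 473)² = (-472)² = 222784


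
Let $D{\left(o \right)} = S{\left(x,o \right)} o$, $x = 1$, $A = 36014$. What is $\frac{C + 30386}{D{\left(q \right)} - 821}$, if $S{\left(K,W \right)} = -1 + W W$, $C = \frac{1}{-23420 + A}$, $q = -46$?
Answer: $- \frac{382681285}{1235609934} \approx -0.30971$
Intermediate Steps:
$C = \frac{1}{12594}$ ($C = \frac{1}{-23420 + 36014} = \frac{1}{12594} \approx 7.9403 \cdot 10^{-5}$)
$S{\left(K,W \right)} = -1 + W^{2}$
$D{\left(o \right)} = o \left(-1 + o^{2}\right)$ ($D{\left(o \right)} = \left(-1 + o^{2}\right) o = o \left(-1 + o^{2}\right)$)
$\frac{C + 30386}{D{\left(q \right)} - 821} = \frac{\frac{1}{12594} + 30386}{\left(\left(-46\right)^{3} - -46\right) - 821} = \frac{382681285}{12594 \left(\left(-97336 + 46\right) - 821\right)} = \frac{382681285}{12594 \left(-97290 - 821\right)} = \frac{382681285}{12594 \left(-98111\right)} = \frac{382681285}{12594} \left(- \frac{1}{98111}\right) = - \frac{382681285}{1235609934}$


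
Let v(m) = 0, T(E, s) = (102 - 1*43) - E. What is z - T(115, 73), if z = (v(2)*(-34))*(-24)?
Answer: 56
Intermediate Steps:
T(E, s) = 59 - E (T(E, s) = (102 - 43) - E = 59 - E)
z = 0 (z = (0*(-34))*(-24) = 0*(-24) = 0)
z - T(115, 73) = 0 - (59 - 1*115) = 0 - (59 - 115) = 0 - 1*(-56) = 0 + 56 = 56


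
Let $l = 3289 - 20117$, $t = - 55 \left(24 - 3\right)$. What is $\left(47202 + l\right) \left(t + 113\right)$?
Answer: $-31649708$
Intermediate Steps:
$t = -1155$ ($t = \left(-55\right) 21 = -1155$)
$l = -16828$ ($l = 3289 - 20117 = -16828$)
$\left(47202 + l\right) \left(t + 113\right) = \left(47202 - 16828\right) \left(-1155 + 113\right) = 30374 \left(-1042\right) = -31649708$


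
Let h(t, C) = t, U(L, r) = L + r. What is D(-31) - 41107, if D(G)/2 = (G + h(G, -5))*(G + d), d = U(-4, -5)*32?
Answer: -1551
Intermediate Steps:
d = -288 (d = (-4 - 5)*32 = -9*32 = -288)
D(G) = 4*G*(-288 + G) (D(G) = 2*((G + G)*(G - 288)) = 2*((2*G)*(-288 + G)) = 2*(2*G*(-288 + G)) = 4*G*(-288 + G))
D(-31) - 41107 = 4*(-31)*(-288 - 31) - 41107 = 4*(-31)*(-319) - 41107 = 39556 - 41107 = -1551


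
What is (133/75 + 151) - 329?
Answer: -13217/75 ≈ -176.23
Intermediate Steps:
(133/75 + 151) - 329 = 11458/75 - 329 = -13217/75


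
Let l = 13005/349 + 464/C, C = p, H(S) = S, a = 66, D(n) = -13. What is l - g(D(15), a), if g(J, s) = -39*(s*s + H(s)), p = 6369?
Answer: 383419356479/2222781 ≈ 1.7250e+5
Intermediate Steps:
C = 6369
g(J, s) = -39*s - 39*s² (g(J, s) = -39*(s*s + s) = -39*(s² + s) = -39*(s + s²) = -39*s - 39*s²)
l = 82990781/2222781 (l = 13005/349 + 464/6369 = 82990781/2222781 ≈ 37.336)
l - g(D(15), a) = 82990781/2222781 - 39*66*(-1 - 1*66) = 82990781/2222781 - 39*66*(-1 - 66) = 82990781/2222781 - 39*66*(-67) = 82990781/2222781 - 1*(-172458) = 82990781/2222781 + 172458 = 383419356479/2222781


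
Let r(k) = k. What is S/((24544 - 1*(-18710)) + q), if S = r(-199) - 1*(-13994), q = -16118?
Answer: 13795/27136 ≈ 0.50837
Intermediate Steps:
S = 13795 (S = -199 - 1*(-13994) = -199 + 13994 = 13795)
S/((24544 - 1*(-18710)) + q) = 13795/((24544 - 1*(-18710)) - 16118) = 13795/((24544 + 18710) - 16118) = 13795/(43254 - 16118) = 13795/27136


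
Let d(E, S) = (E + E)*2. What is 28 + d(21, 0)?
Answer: 112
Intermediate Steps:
d(E, S) = 4*E (d(E, S) = (2*E)*2 = 4*E)
28 + d(21, 0) = 28 + 4*21 = 28 + 84 = 112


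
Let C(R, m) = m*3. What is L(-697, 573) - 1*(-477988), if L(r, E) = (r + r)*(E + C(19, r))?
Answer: 2594080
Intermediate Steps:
C(R, m) = 3*m
L(r, E) = 2*r*(E + 3*r) (L(r, E) = (r + r)*(E + 3*r) = (2*r)*(E + 3*r) = 2*r*(E + 3*r))
L(-697, 573) - 1*(-477988) = 2*(-697)*(573 + 3*(-697)) - 1*(-477988) = 2*(-697)*(573 - 2091) + 477988 = 2*(-697)*(-1518) + 477988 = 2116092 + 477988 = 2594080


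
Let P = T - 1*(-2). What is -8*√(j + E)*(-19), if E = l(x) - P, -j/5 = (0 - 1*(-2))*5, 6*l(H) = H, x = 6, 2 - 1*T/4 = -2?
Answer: 152*I*√67 ≈ 1244.2*I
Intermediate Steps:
T = 16 (T = 8 - 4*(-2) = 8 + 8 = 16)
l(H) = H/6
P = 18 (P = 16 - 1*(-2) = 16 + 2 = 18)
j = -50 (j = -5*(0 - 1*(-2))*5 = -5*(0 + 2)*5 = -10*5 = -5*10 = -50)
E = -17 (E = (⅙)*6 - 1*18 = 1 - 18 = -17)
-8*√(j + E)*(-19) = -8*√(-50 - 17)*(-19) = -8*I*√67*(-19) = 152*I*√67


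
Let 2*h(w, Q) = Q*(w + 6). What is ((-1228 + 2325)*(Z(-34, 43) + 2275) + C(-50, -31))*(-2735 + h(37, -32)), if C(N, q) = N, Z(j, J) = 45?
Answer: -8711500770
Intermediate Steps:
h(w, Q) = Q*(6 + w)/2 (h(w, Q) = (Q*(w + 6))/2 = (Q*(6 + w))/2 = Q*(6 + w)/2)
((-1228 + 2325)*(Z(-34, 43) + 2275) + C(-50, -31))*(-2735 + h(37, -32)) = ((-1228 + 2325)*(45 + 2275) - 50)*(-2735 + (1/2)*(-32)*(6 + 37)) = (1097*2320 - 50)*(-2735 + (1/2)*(-32)*43) = (2545040 - 50)*(-2735 - 688) = 2544990*(-3423) = -8711500770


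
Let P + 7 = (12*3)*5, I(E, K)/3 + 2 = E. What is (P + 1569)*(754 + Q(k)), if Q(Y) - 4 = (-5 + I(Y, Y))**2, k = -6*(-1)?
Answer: 1405794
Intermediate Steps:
k = 6
I(E, K) = -6 + 3*E
P = 173 (P = -7 + (12*3)*5 = -7 + 36*5 = -7 + 180 = 173)
Q(Y) = 4 + (-11 + 3*Y)**2 (Q(Y) = 4 + (-5 + (-6 + 3*Y))**2 = 4 + (-11 + 3*Y)**2)
(P + 1569)*(754 + Q(k)) = (173 + 1569)*(754 + (4 + (-11 + 3*6)**2)) = 1742*(754 + (4 + (-11 + 18)**2)) = 1742*(754 + (4 + 7**2)) = 1742*(754 + (4 + 49)) = 1742*(754 + 53) = 1742*807 = 1405794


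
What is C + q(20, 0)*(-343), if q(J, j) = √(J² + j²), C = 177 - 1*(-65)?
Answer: -6618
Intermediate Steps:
C = 242 (C = 177 + 65 = 242)
C + q(20, 0)*(-343) = 242 + √(20² + 0²)*(-343) = 242 + √(400 + 0)*(-343) = 242 + √400*(-343) = 242 + 20*(-343) = 242 - 6860 = -6618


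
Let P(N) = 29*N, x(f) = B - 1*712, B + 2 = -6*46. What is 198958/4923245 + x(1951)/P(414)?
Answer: -138073489/3283804415 ≈ -0.042047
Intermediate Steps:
B = -278 (B = -2 - 6*46 = -2 - 276 = -278)
x(f) = -990 (x(f) = -278 - 1*712 = -278 - 712 = -990)
198958/4923245 + x(1951)/P(414) = 198958/4923245 - 990/(29*414) = 198958*(1/4923245) - 990/12006 = 198958/4923245 - 990*1/12006 = 198958/4923245 - 55/667 = -138073489/3283804415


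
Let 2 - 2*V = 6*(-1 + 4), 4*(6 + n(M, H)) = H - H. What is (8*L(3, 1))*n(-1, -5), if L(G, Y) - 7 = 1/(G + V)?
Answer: -1632/5 ≈ -326.40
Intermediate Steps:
n(M, H) = -6 (n(M, H) = -6 + (H - H)/4 = -6 + (¼)*0 = -6 + 0 = -6)
V = -8 (V = 1 - 3*(-1 + 4) = 1 - 3*3 = 1 - ½*18 = 1 - 9 = -8)
L(G, Y) = 7 + 1/(-8 + G) (L(G, Y) = 7 + 1/(G - 8) = 7 + 1/(-8 + G))
(8*L(3, 1))*n(-1, -5) = (8*((-55 + 7*3)/(-8 + 3)))*(-6) = (8*((-55 + 21)/(-5)))*(-6) = (8*(-⅕*(-34)))*(-6) = (8*(34/5))*(-6) = (272/5)*(-6) = -1632/5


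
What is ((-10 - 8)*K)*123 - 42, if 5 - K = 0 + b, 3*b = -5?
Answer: -14802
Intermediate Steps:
b = -5/3 (b = (⅓)*(-5) = -5/3 ≈ -1.6667)
K = 20/3 (K = 5 - (0 - 5/3) = 5 - 1*(-5/3) = 5 + 5/3 = 20/3 ≈ 6.6667)
((-10 - 8)*K)*123 - 42 = ((-10 - 8)*(20/3))*123 - 42 = -18*20/3*123 - 42 = -120*123 - 42 = -14760 - 42 = -14802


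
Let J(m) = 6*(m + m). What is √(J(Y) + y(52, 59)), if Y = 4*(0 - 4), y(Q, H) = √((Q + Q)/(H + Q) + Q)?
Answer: √(-2365632 + 222*√163059)/111 ≈ 13.591*I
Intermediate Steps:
y(Q, H) = √(Q + 2*Q/(H + Q)) (y(Q, H) = √((2*Q)/(H + Q) + Q) = √(2*Q/(H + Q) + Q) = √(Q + 2*Q/(H + Q)))
Y = -16 (Y = 4*(-4) = -16)
J(m) = 12*m (J(m) = 6*(2*m) = 12*m)
√(J(Y) + y(52, 59)) = √(12*(-16) + √(52*(2 + 59 + 52)/(59 + 52))) = √(-192 + √(52*113/111)) = √(-192 + √(52*(1/111)*113)) = √(-192 + √(5876/111)) = √(-192 + 2*√163059/111)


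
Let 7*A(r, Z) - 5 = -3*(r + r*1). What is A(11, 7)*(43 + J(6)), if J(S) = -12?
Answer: -1891/7 ≈ -270.14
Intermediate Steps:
A(r, Z) = 5/7 - 6*r/7 (A(r, Z) = 5/7 + (-3*(r + r*1))/7 = 5/7 + (-3*(r + r))/7 = 5/7 + (-6*r)/7 = 5/7 - 6*r/7)
A(11, 7)*(43 + J(6)) = (5/7 - 6/7*11)*(43 - 12) = (5/7 - 66/7)*31 = -61/7*31 = -1891/7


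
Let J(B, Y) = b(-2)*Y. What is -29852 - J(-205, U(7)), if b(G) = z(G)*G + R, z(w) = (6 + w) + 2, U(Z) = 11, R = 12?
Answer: -29852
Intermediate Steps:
z(w) = 8 + w
b(G) = 12 + G*(8 + G) (b(G) = (8 + G)*G + 12 = G*(8 + G) + 12 = 12 + G*(8 + G))
J(B, Y) = 0 (J(B, Y) = (12 - 2*(8 - 2))*Y = (12 - 2*6)*Y = (12 - 12)*Y = 0*Y = 0)
-29852 - J(-205, U(7)) = -29852 - 1*0 = -29852 + 0 = -29852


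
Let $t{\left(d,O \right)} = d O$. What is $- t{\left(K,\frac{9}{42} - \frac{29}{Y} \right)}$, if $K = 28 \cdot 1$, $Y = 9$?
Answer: $\frac{758}{9} \approx 84.222$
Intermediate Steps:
$K = 28$
$t{\left(d,O \right)} = O d$
$- t{\left(K,\frac{9}{42} - \frac{29}{Y} \right)} = - \left(\frac{9}{42} - \frac{29}{9}\right) 28 = - \left(9 \cdot \frac{1}{42} - \frac{29}{9}\right) 28 = - \left(\frac{3}{14} - \frac{29}{9}\right) 28 = - \frac{\left(-379\right) 28}{126} = \left(-1\right) \left(- \frac{758}{9}\right) = \frac{758}{9}$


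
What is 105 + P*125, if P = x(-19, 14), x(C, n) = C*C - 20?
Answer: 42730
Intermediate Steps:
x(C, n) = -20 + C² (x(C, n) = C² - 20 = -20 + C²)
P = 341 (P = -20 + (-19)² = -20 + 361 = 341)
105 + P*125 = 105 + 341*125 = 105 + 42625 = 42730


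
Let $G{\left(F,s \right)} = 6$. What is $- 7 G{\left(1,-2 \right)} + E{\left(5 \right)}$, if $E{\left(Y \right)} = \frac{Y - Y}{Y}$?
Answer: $-42$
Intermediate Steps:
$E{\left(Y \right)} = 0$ ($E{\left(Y \right)} = \frac{0}{Y} = 0$)
$- 7 G{\left(1,-2 \right)} + E{\left(5 \right)} = \left(-7\right) 6 + 0 = -42 + 0 = -42$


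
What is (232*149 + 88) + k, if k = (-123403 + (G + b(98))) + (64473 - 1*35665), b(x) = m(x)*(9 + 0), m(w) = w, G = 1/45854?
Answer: -2707999677/45854 ≈ -59057.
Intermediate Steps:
G = 1/45854 ≈ 2.1808e-5
b(x) = 9*x (b(x) = x*(9 + 0) = x*9 = 9*x)
k = -4297115901/45854 (k = (-123403 + (1/45854 + 9*98)) + (64473 - 1*35665) = (-123403 + (1/45854 + 882)) + (64473 - 35665) = (-123403 + 40443229/45854) + 28808 = -5618077933/45854 + 28808 = -4297115901/45854 ≈ -93713.)
(232*149 + 88) + k = (232*149 + 88) - 4297115901/45854 = (34568 + 88) - 4297115901/45854 = 34656 - 4297115901/45854 = -2707999677/45854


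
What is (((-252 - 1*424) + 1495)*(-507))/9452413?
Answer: -415233/9452413 ≈ -0.043929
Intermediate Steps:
(((-252 - 1*424) + 1495)*(-507))/9452413 = (((-252 - 424) + 1495)*(-507))*(1/9452413) = ((-676 + 1495)*(-507))*(1/9452413) = (819*(-507))*(1/9452413) = -415233*1/9452413 = -415233/9452413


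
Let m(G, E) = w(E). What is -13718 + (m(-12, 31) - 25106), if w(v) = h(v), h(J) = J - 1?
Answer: -38794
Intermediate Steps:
h(J) = -1 + J
w(v) = -1 + v
m(G, E) = -1 + E
-13718 + (m(-12, 31) - 25106) = -13718 + ((-1 + 31) - 25106) = -13718 + (30 - 25106) = -13718 - 25076 = -38794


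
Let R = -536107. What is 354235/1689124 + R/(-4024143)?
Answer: 228511273/666334332 ≈ 0.34294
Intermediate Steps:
354235/1689124 + R/(-4024143) = 354235/1689124 - 536107/(-4024143) = 354235*(1/1689124) - 536107*(-1/4024143) = 354235/1689124 + 536107/4024143 = 228511273/666334332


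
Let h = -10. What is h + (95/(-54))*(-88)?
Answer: 3910/27 ≈ 144.81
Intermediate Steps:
h + (95/(-54))*(-88) = -10 + (95/(-54))*(-88) = -10 + (95*(-1/54))*(-88) = -10 - 95/54*(-88) = -10 + 4180/27 = 3910/27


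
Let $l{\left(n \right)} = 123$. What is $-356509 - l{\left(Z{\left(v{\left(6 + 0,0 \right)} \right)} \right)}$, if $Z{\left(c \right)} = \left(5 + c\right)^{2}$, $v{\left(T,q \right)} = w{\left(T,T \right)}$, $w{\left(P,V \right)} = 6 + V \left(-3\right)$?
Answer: $-356632$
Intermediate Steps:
$w{\left(P,V \right)} = 6 - 3 V$
$v{\left(T,q \right)} = 6 - 3 T$
$-356509 - l{\left(Z{\left(v{\left(6 + 0,0 \right)} \right)} \right)} = -356509 - 123 = -356632$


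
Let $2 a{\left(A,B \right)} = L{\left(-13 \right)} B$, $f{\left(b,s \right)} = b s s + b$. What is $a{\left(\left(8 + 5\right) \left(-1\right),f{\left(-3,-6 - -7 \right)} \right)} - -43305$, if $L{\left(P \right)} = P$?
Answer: $43344$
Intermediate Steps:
$f{\left(b,s \right)} = b + b s^{2}$ ($f{\left(b,s \right)} = b s^{2} + b = b + b s^{2}$)
$a{\left(A,B \right)} = - \frac{13 B}{2}$ ($a{\left(A,B \right)} = \frac{\left(-13\right) B}{2} = - \frac{13 B}{2}$)
$a{\left(\left(8 + 5\right) \left(-1\right),f{\left(-3,-6 - -7 \right)} \right)} - -43305 = - \frac{13 \left(- 3 \left(1 + \left(-6 - -7\right)^{2}\right)\right)}{2} - -43305 = - \frac{13 \left(- 3 \left(1 + \left(-6 + 7\right)^{2}\right)\right)}{2} + 43305 = - \frac{13 \left(- 3 \left(1 + 1^{2}\right)\right)}{2} + 43305 = - \frac{13 \left(- 3 \left(1 + 1\right)\right)}{2} + 43305 = - \frac{13 \left(\left(-3\right) 2\right)}{2} + 43305 = \left(- \frac{13}{2}\right) \left(-6\right) + 43305 = 39 + 43305 = 43344$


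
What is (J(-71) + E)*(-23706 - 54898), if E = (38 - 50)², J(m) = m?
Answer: -5738092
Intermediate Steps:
E = 144 (E = (-12)² = 144)
(J(-71) + E)*(-23706 - 54898) = (-71 + 144)*(-23706 - 54898) = 73*(-78604) = -5738092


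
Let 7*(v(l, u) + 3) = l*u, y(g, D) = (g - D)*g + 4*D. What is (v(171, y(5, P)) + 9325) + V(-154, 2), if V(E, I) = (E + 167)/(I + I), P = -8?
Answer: 283679/28 ≈ 10131.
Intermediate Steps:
y(g, D) = 4*D + g*(g - D) (y(g, D) = g*(g - D) + 4*D = 4*D + g*(g - D))
v(l, u) = -3 + l*u/7 (v(l, u) = -3 + (l*u)/7 = -3 + l*u/7)
V(E, I) = (167 + E)/(2*I) (V(E, I) = (167 + E)/((2*I)) = (167 + E)*(1/(2*I)) = (167 + E)/(2*I))
(v(171, y(5, P)) + 9325) + V(-154, 2) = ((-3 + (1/7)*171*(5**2 + 4*(-8) - 1*(-8)*5)) + 9325) + (1/2)*(167 - 154)/2 = ((-3 + (1/7)*171*(25 - 32 + 40)) + 9325) + (1/2)*(1/2)*13 = ((-3 + (1/7)*171*33) + 9325) + 13/4 = ((-3 + 5643/7) + 9325) + 13/4 = (5622/7 + 9325) + 13/4 = 70897/7 + 13/4 = 283679/28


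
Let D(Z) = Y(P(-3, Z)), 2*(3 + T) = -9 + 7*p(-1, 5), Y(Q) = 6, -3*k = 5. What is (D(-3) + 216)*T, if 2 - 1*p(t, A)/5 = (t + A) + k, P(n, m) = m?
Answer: -2960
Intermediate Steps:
k = -5/3 (k = -⅓*5 = -5/3 ≈ -1.6667)
p(t, A) = 55/3 - 5*A - 5*t (p(t, A) = 10 - 5*((t + A) - 5/3) = 10 - 5*((A + t) - 5/3) = 10 - 5*(-5/3 + A + t) = 10 + (25/3 - 5*A - 5*t) = 55/3 - 5*A - 5*t)
T = -40/3 (T = -3 + (-9 + 7*(55/3 - 5*5 - 5*(-1)))/2 = -3 + (-9 + 7*(55/3 - 25 + 5))/2 = -3 + (-9 + 7*(-5/3))/2 = -3 + (-9 - 35/3)/2 = -3 + (½)*(-62/3) = -3 - 31/3 = -40/3 ≈ -13.333)
D(Z) = 6
(D(-3) + 216)*T = (6 + 216)*(-40/3) = 222*(-40/3) = -2960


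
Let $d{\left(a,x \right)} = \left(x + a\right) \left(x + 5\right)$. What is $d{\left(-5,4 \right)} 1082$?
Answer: $-9738$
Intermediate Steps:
$d{\left(a,x \right)} = \left(5 + x\right) \left(a + x\right)$ ($d{\left(a,x \right)} = \left(a + x\right) \left(5 + x\right) = \left(5 + x\right) \left(a + x\right)$)
$d{\left(-5,4 \right)} 1082 = \left(4^{2} + 5 \left(-5\right) + 5 \cdot 4 - 20\right) 1082 = \left(16 - 25 + 20 - 20\right) 1082 = \left(-9\right) 1082 = -9738$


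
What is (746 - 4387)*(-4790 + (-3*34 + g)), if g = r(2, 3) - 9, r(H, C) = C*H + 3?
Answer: 17811772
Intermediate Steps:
r(H, C) = 3 + C*H
g = 0 (g = (3 + 3*2) - 9 = (3 + 6) - 9 = 9 - 9 = 0)
(746 - 4387)*(-4790 + (-3*34 + g)) = (746 - 4387)*(-4790 + (-3*34 + 0)) = -3641*(-4790 + (-102 + 0)) = -3641*(-4790 - 102) = -3641*(-4892) = 17811772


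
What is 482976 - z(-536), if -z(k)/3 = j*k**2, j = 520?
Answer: 448664736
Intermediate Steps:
z(k) = -1560*k**2
482976 - z(-536) = 482976 - (-1560)*(-536)**2 = 482976 - (-1560)*287296 = 482976 - 1*(-448181760) = 482976 + 448181760 = 448664736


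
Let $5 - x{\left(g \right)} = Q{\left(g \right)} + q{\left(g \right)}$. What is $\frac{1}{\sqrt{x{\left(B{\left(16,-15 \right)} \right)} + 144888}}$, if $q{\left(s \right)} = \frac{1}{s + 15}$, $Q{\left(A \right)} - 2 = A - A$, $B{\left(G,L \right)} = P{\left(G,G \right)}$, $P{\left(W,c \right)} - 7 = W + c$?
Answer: $\frac{3 \sqrt{46944678}}{7824113} \approx 0.0026271$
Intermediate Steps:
$P{\left(W,c \right)} = 7 + W + c$ ($P{\left(W,c \right)} = 7 + \left(W + c\right) = 7 + W + c$)
$B{\left(G,L \right)} = 7 + 2 G$ ($B{\left(G,L \right)} = 7 + G + G = 7 + 2 G$)
$Q{\left(A \right)} = 2$ ($Q{\left(A \right)} = 2 + \left(A - A\right) = 2 + 0 = 2$)
$q{\left(s \right)} = \frac{1}{15 + s}$
$x{\left(g \right)} = 3 - \frac{1}{15 + g}$ ($x{\left(g \right)} = 5 - \left(2 + \frac{1}{15 + g}\right) = 3 - \frac{1}{15 + g}$)
$\frac{1}{\sqrt{x{\left(B{\left(16,-15 \right)} \right)} + 144888}} = \frac{1}{\sqrt{\frac{44 + 3 \left(7 + 2 \cdot 16\right)}{15 + \left(7 + 2 \cdot 16\right)} + 144888}} = \frac{1}{\sqrt{\frac{44 + 3 \left(7 + 32\right)}{15 + \left(7 + 32\right)} + 144888}} = \frac{1}{\sqrt{\frac{44 + 3 \cdot 39}{15 + 39} + 144888}} = \frac{1}{\sqrt{\frac{44 + 117}{54} + 144888}} = \frac{1}{\sqrt{\frac{1}{54} \cdot 161 + 144888}} = \frac{1}{\sqrt{\frac{161}{54} + 144888}} = \frac{1}{\sqrt{\frac{7824113}{54}}} = \frac{1}{\frac{1}{18} \sqrt{46944678}} = \frac{3 \sqrt{46944678}}{7824113}$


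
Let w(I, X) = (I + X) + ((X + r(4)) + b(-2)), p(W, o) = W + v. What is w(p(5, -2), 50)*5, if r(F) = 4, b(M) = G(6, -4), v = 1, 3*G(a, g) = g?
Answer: 1630/3 ≈ 543.33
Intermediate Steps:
G(a, g) = g/3
b(M) = -4/3 (b(M) = (⅓)*(-4) = -4/3)
p(W, o) = 1 + W (p(W, o) = W + 1 = 1 + W)
w(I, X) = 8/3 + I + 2*X (w(I, X) = (I + X) + ((X + 4) - 4/3) = (I + X) + ((4 + X) - 4/3) = (I + X) + (8/3 + X) = 8/3 + I + 2*X)
w(p(5, -2), 50)*5 = (8/3 + (1 + 5) + 2*50)*5 = (8/3 + 6 + 100)*5 = (326/3)*5 = 1630/3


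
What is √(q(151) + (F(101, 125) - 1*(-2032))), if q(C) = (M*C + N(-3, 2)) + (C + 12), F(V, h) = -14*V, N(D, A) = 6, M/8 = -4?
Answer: I*√4045 ≈ 63.6*I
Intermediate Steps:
M = -32 (M = 8*(-4) = -32)
q(C) = 18 - 31*C (q(C) = (-32*C + 6) + (C + 12) = (6 - 32*C) + (12 + C) = 18 - 31*C)
√(q(151) + (F(101, 125) - 1*(-2032))) = √((18 - 31*151) + (-14*101 - 1*(-2032))) = √((18 - 4681) + (-1414 + 2032)) = √(-4663 + 618) = √(-4045) = I*√4045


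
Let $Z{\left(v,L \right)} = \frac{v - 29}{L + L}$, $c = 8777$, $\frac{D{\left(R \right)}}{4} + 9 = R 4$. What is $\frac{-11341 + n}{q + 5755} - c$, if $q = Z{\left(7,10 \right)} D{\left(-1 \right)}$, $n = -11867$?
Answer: $- \frac{85061479}{9687} \approx -8781.0$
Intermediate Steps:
$D{\left(R \right)} = -36 + 16 R$ ($D{\left(R \right)} = -36 + 4 R 4 = -36 + 4 \cdot 4 R = -36 + 16 R$)
$Z{\left(v,L \right)} = \frac{-29 + v}{2 L}$
$q = \frac{286}{5}$ ($q = \frac{-29 + 7}{2 \cdot 10} \left(-36 + 16 \left(-1\right)\right) = \frac{1}{2} \cdot \frac{1}{10} \left(-22\right) \left(-36 - 16\right) = \left(- \frac{11}{10}\right) \left(-52\right) = \frac{286}{5} \approx 57.2$)
$\frac{-11341 + n}{q + 5755} - c = \frac{-11341 - 11867}{\frac{286}{5} + 5755} - 8777 = - \frac{23208}{\frac{29061}{5}} - 8777 = \left(-23208\right) \frac{5}{29061} - 8777 = - \frac{38680}{9687} - 8777 = - \frac{85061479}{9687}$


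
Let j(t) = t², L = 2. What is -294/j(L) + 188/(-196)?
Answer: -7297/98 ≈ -74.459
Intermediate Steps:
-294/j(L) + 188/(-196) = -294/(2²) + 188/(-196) = -294/4 + 188*(-1/196) = -294*¼ - 47/49 = -147/2 - 47/49 = -7297/98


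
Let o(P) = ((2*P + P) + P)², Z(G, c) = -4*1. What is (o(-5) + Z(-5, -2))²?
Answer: 156816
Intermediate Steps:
Z(G, c) = -4
o(P) = 16*P² (o(P) = (3*P + P)² = (4*P)² = 16*P²)
(o(-5) + Z(-5, -2))² = (16*(-5)² - 4)² = (16*25 - 4)² = (400 - 4)² = 396² = 156816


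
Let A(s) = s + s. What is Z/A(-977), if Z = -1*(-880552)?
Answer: -440276/977 ≈ -450.64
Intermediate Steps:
A(s) = 2*s
Z = 880552
Z/A(-977) = 880552/((2*(-977))) = 880552/(-1954) = 880552*(-1/1954) = -440276/977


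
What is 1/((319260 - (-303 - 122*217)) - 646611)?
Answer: -1/300574 ≈ -3.3270e-6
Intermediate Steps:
1/((319260 - (-303 - 122*217)) - 646611) = 1/((319260 - (-303 - 26474)) - 646611) = 1/((319260 - 1*(-26777)) - 646611) = 1/((319260 + 26777) - 646611) = 1/(346037 - 646611) = 1/(-300574) = -1/300574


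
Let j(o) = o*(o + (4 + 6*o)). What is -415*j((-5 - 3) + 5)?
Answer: -21165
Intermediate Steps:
j(o) = o*(4 + 7*o)
-415*j((-5 - 3) + 5) = -415*((-5 - 3) + 5)*(4 + 7*((-5 - 3) + 5)) = -415*(-8 + 5)*(4 + 7*(-8 + 5)) = -(-1245)*(4 + 7*(-3)) = -(-1245)*(4 - 21) = -(-1245)*(-17) = -415*51 = -21165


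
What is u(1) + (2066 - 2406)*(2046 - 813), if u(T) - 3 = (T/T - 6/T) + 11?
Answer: -419211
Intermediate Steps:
u(T) = 15 - 6/T (u(T) = 3 + ((T/T - 6/T) + 11) = 3 + ((1 - 6/T) + 11) = 3 + (12 - 6/T) = 15 - 6/T)
u(1) + (2066 - 2406)*(2046 - 813) = (15 - 6/1) + (2066 - 2406)*(2046 - 813) = (15 - 6*1) - 340*1233 = (15 - 6) - 419220 = 9 - 419220 = -419211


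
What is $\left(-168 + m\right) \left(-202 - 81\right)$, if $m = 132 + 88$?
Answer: $-14716$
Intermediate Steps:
$m = 220$
$\left(-168 + m\right) \left(-202 - 81\right) = \left(-168 + 220\right) \left(-202 - 81\right) = 52 \left(-283\right) = -14716$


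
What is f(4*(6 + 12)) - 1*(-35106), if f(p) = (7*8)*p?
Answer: 39138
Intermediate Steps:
f(p) = 56*p
f(4*(6 + 12)) - 1*(-35106) = 56*(4*(6 + 12)) - 1*(-35106) = 56*(4*18) + 35106 = 56*72 + 35106 = 4032 + 35106 = 39138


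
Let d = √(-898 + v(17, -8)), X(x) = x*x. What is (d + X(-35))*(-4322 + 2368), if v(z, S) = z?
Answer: -2393650 - 1954*I*√881 ≈ -2.3936e+6 - 57998.0*I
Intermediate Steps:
X(x) = x²
d = I*√881 (d = √(-898 + 17) = √(-881) = I*√881 ≈ 29.682*I)
(d + X(-35))*(-4322 + 2368) = (I*√881 + (-35)²)*(-4322 + 2368) = (I*√881 + 1225)*(-1954) = (1225 + I*√881)*(-1954) = -2393650 - 1954*I*√881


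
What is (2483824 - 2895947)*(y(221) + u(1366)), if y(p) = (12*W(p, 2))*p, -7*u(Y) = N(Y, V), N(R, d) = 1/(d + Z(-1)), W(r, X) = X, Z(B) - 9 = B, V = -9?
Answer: -15301714867/7 ≈ -2.1860e+9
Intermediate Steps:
Z(B) = 9 + B
N(R, d) = 1/(8 + d) (N(R, d) = 1/(d + (9 - 1)) = 1/(d + 8) = 1/(8 + d))
u(Y) = 1/7 (u(Y) = -1/(7*(8 - 9)) = -1/7/(-1) = -1/7*(-1) = 1/7)
y(p) = 24*p (y(p) = (12*2)*p = 24*p)
(2483824 - 2895947)*(y(221) + u(1366)) = (2483824 - 2895947)*(24*221 + 1/7) = -412123*(5304 + 1/7) = -412123*37129/7 = -15301714867/7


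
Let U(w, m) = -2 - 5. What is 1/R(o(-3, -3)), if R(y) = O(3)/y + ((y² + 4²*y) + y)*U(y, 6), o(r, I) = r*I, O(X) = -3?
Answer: -3/4915 ≈ -0.00061038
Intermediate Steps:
o(r, I) = I*r
U(w, m) = -7
R(y) = -119*y - 7*y² - 3/y (R(y) = -3/y + ((y² + 4²*y) + y)*(-7) = -3/y + ((y² + 16*y) + y)*(-7) = -3/y + (y² + 17*y)*(-7) = -3/y + (-119*y - 7*y²) = -119*y - 7*y² - 3/y)
1/R(o(-3, -3)) = 1/((-3 + 7*(-3*(-3))²*(-17 - (-3)*(-3)))/((-3*(-3)))) = 1/((-3 + 7*9²*(-17 - 1*9))/9) = 1/((-3 + 7*81*(-17 - 9))/9) = 1/((-3 + 7*81*(-26))/9) = 1/((-3 - 14742)/9) = 1/((⅑)*(-14745)) = 1/(-4915/3) = -3/4915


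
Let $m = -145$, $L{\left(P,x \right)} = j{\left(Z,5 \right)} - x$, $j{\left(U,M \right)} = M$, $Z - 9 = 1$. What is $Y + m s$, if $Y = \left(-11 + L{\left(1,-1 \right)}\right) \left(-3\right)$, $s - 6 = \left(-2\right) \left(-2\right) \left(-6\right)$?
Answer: $2625$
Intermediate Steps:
$Z = 10$ ($Z = 9 + 1 = 10$)
$s = -18$ ($s = 6 + \left(-2\right) \left(-2\right) \left(-6\right) = 6 + 4 \left(-6\right) = 6 - 24 = -18$)
$L{\left(P,x \right)} = 5 - x$
$Y = 15$ ($Y = \left(-11 + \left(5 - -1\right)\right) \left(-3\right) = \left(-11 + \left(5 + 1\right)\right) \left(-3\right) = \left(-11 + 6\right) \left(-3\right) = \left(-5\right) \left(-3\right) = 15$)
$Y + m s = 15 - -2610 = 15 + 2610 = 2625$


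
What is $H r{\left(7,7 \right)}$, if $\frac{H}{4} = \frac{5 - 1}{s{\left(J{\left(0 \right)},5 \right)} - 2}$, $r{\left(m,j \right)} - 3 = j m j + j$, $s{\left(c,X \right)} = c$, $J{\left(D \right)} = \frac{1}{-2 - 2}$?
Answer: $- \frac{22592}{9} \approx -2510.2$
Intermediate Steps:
$J{\left(D \right)} = - \frac{1}{4}$ ($J{\left(D \right)} = \frac{1}{-4} = - \frac{1}{4}$)
$r{\left(m,j \right)} = 3 + j + m j^{2}$ ($r{\left(m,j \right)} = 3 + \left(j m j + j\right) = 3 + \left(m j^{2} + j\right) = 3 + \left(j + m j^{2}\right) = 3 + j + m j^{2}$)
$H = - \frac{64}{9}$ ($H = 4 \frac{5 - 1}{- \frac{1}{4} - 2} = 4 \frac{4}{- \frac{9}{4}} = 4 \cdot 4 \left(- \frac{4}{9}\right) = 4 \left(- \frac{16}{9}\right) = - \frac{64}{9} \approx -7.1111$)
$H r{\left(7,7 \right)} = - \frac{64 \left(3 + 7 + 7 \cdot 7^{2}\right)}{9} = - \frac{64 \left(3 + 7 + 7 \cdot 49\right)}{9} = - \frac{64 \left(3 + 7 + 343\right)}{9} = \left(- \frac{64}{9}\right) 353 = - \frac{22592}{9}$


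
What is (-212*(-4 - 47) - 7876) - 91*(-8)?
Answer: 3664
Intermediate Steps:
(-212*(-4 - 47) - 7876) - 91*(-8) = (-212*(-51) - 7876) + 728 = (10812 - 7876) + 728 = 2936 + 728 = 3664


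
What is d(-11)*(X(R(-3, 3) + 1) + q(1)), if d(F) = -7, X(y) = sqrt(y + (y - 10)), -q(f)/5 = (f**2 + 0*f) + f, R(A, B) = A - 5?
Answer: 70 - 14*I*sqrt(6) ≈ 70.0 - 34.293*I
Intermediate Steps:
R(A, B) = -5 + A
q(f) = -5*f - 5*f**2 (q(f) = -5*((f**2 + 0*f) + f) = -5*((f**2 + 0) + f) = -5*(f**2 + f) = -5*(f + f**2) = -5*f - 5*f**2)
X(y) = sqrt(-10 + 2*y) (X(y) = sqrt(y + (-10 + y)) = sqrt(-10 + 2*y))
d(-11)*(X(R(-3, 3) + 1) + q(1)) = -7*(sqrt(-10 + 2*((-5 - 3) + 1)) - 5*1*(1 + 1)) = -7*(sqrt(-10 + 2*(-8 + 1)) - 5*1*2) = -7*(sqrt(-10 + 2*(-7)) - 10) = -7*(sqrt(-10 - 14) - 10) = -7*(sqrt(-24) - 10) = -7*(2*I*sqrt(6) - 10) = -7*(-10 + 2*I*sqrt(6)) = 70 - 14*I*sqrt(6)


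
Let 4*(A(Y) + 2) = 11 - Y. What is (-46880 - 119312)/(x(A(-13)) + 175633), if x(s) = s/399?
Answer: -66310608/70077571 ≈ -0.94625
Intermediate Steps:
A(Y) = ¾ - Y/4 (A(Y) = -2 + (11 - Y)/4 = -2 + (11/4 - Y/4) = ¾ - Y/4)
x(s) = s/399 (x(s) = s*(1/399) = s/399)
(-46880 - 119312)/(x(A(-13)) + 175633) = (-46880 - 119312)/((¾ - ¼*(-13))/399 + 175633) = -166192/((¾ + 13/4)/399 + 175633) = -166192/((1/399)*4 + 175633) = -166192/(4/399 + 175633) = -166192/70077571/399 = -166192*399/70077571 = -66310608/70077571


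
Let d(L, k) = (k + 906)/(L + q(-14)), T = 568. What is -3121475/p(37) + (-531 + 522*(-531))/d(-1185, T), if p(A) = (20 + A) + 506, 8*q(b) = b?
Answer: 723800716393/3319448 ≈ 2.1805e+5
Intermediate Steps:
q(b) = b/8
d(L, k) = (906 + k)/(-7/4 + L) (d(L, k) = (k + 906)/(L + (1/8)*(-14)) = (906 + k)/(L - 7/4) = (906 + k)/(-7/4 + L))
p(A) = 526 + A
-3121475/p(37) + (-531 + 522*(-531))/d(-1185, T) = -3121475/(526 + 37) + (-531 + 522*(-531))/((4*(906 + 568)/(-7 + 4*(-1185)))) = -3121475/563 + (-531 - 277182)/((4*1474/(-7 - 4740))) = -3121475*1/563 - 277713/(4*1474/(-4747)) = -3121475/563 - 277713/(4*(-1/4747)*1474) = -3121475/563 - 277713/(-5896/4747) = -3121475/563 - 277713*(-4747/5896) = -3121475/563 + 1318303611/5896 = 723800716393/3319448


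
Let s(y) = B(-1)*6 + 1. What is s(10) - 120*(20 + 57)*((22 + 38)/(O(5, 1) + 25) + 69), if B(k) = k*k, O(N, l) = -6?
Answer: -12667907/19 ≈ -6.6673e+5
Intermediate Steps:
B(k) = k²
s(y) = 7 (s(y) = (-1)²*6 + 1 = 1*6 + 1 = 6 + 1 = 7)
s(10) - 120*(20 + 57)*((22 + 38)/(O(5, 1) + 25) + 69) = 7 - 120*(20 + 57)*((22 + 38)/(-6 + 25) + 69) = 7 - 9240*(60/19 + 69) = 7 - 9240*1371/19 = 7 - 120*105567/19 = 7 - 12668040/19 = -12667907/19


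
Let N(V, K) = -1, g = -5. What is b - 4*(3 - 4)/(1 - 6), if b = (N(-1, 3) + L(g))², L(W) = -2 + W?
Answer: 316/5 ≈ 63.200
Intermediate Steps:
b = 64 (b = (-1 + (-2 - 5))² = (-1 - 7)² = (-8)² = 64)
b - 4*(3 - 4)/(1 - 6) = 64 - 4*(3 - 4)/(1 - 6) = 64 - (-4)/(-5) = 64 - (-4)*(-1)/5 = 64 - 4*⅕ = 64 - ⅘ = 316/5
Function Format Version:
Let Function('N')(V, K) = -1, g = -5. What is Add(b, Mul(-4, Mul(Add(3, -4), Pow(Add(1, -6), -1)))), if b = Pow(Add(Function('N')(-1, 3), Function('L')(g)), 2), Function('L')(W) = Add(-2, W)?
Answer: Rational(316, 5) ≈ 63.200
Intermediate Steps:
b = 64 (b = Pow(Add(-1, Add(-2, -5)), 2) = Pow(Add(-1, -7), 2) = Pow(-8, 2) = 64)
Add(b, Mul(-4, Mul(Add(3, -4), Pow(Add(1, -6), -1)))) = Add(64, Mul(-4, Mul(Add(3, -4), Pow(Add(1, -6), -1)))) = Add(64, Mul(-4, Mul(-1, Pow(-5, -1)))) = Add(64, Mul(-4, Mul(-1, Rational(-1, 5)))) = Add(64, Mul(-4, Rational(1, 5))) = Add(64, Rational(-4, 5)) = Rational(316, 5)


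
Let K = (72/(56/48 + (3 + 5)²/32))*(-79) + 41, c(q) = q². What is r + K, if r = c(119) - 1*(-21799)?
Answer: 649891/19 ≈ 34205.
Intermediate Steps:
r = 35960 (r = 119² - 1*(-21799) = 14161 + 21799 = 35960)
K = -33349/19 (K = (72/(56*(1/48) + 8²*(1/32)))*(-79) + 41 = (72/(7/6 + 64*(1/32)))*(-79) + 41 = (72/(7/6 + 2))*(-79) + 41 = (72/(19/6))*(-79) + 41 = (72*(6/19))*(-79) + 41 = (432/19)*(-79) + 41 = -34128/19 + 41 = -33349/19 ≈ -1755.2)
r + K = 35960 - 33349/19 = 649891/19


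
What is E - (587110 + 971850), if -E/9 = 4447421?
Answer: -41585749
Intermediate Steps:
E = -40026789 (E = -9*4447421 = -40026789)
E - (587110 + 971850) = -40026789 - (587110 + 971850) = -40026789 - 1*1558960 = -40026789 - 1558960 = -41585749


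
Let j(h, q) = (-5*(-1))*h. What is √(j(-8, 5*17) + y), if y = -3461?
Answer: 3*I*√389 ≈ 59.169*I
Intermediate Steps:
j(h, q) = 5*h
√(j(-8, 5*17) + y) = √(5*(-8) - 3461) = √(-40 - 3461) = √(-3501) = 3*I*√389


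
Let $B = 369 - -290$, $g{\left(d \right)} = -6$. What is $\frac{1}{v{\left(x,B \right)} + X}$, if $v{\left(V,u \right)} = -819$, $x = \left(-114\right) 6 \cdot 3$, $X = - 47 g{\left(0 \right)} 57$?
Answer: $\frac{1}{15255} \approx 6.5552 \cdot 10^{-5}$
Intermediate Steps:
$B = 659$ ($B = 369 + 290 = 659$)
$X = 16074$ ($X = \left(-47\right) \left(-6\right) 57 = 282 \cdot 57 = 16074$)
$x = -2052$ ($x = \left(-684\right) 3 = -2052$)
$\frac{1}{v{\left(x,B \right)} + X} = \frac{1}{-819 + 16074} = \frac{1}{15255}$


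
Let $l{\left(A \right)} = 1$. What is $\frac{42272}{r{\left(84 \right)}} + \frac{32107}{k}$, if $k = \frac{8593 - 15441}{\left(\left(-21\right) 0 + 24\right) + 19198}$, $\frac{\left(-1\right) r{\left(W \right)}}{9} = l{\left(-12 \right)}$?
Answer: $- \frac{2921962721}{30816} \approx -94820.0$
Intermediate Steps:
$r{\left(W \right)} = -9$ ($r{\left(W \right)} = \left(-9\right) 1 = -9$)
$k = - \frac{3424}{9611}$ ($k = - \frac{6848}{\left(0 + 24\right) + 19198} = - \frac{6848}{24 + 19198} = - \frac{6848}{19222} = \left(-6848\right) \frac{1}{19222} = - \frac{3424}{9611} \approx -0.35626$)
$\frac{42272}{r{\left(84 \right)}} + \frac{32107}{k} = \frac{42272}{-9} + \frac{32107}{- \frac{3424}{9611}} = 42272 \left(- \frac{1}{9}\right) + 32107 \left(- \frac{9611}{3424}\right) = - \frac{42272}{9} - \frac{308580377}{3424} = - \frac{2921962721}{30816}$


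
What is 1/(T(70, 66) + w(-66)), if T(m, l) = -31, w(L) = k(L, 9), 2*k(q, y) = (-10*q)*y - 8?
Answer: 1/2935 ≈ 0.00034072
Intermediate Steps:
k(q, y) = -4 - 5*q*y (k(q, y) = ((-10*q)*y - 8)/2 = (-10*q*y - 8)/2 = (-8 - 10*q*y)/2 = -4 - 5*q*y)
w(L) = -4 - 45*L (w(L) = -4 - 5*L*9 = -4 - 45*L)
1/(T(70, 66) + w(-66)) = 1/(-31 + (-4 - 45*(-66))) = 1/(-31 + (-4 + 2970)) = 1/(-31 + 2966) = 1/2935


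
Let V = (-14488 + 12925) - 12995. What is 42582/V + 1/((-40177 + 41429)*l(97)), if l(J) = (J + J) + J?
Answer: -7756985333/2651972628 ≈ -2.9250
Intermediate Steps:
l(J) = 3*J (l(J) = 2*J + J = 3*J)
V = -14558 (V = -1563 - 12995 = -14558)
42582/V + 1/((-40177 + 41429)*l(97)) = 42582/(-14558) + 1/((-40177 + 41429)*((3*97))) = 42582*(-1/14558) + 1/(1252*291) = -21291/7279 + (1/1252)*(1/291) = -21291/7279 + 1/364332 = -7756985333/2651972628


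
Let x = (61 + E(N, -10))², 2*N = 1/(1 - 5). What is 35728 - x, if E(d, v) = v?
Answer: 33127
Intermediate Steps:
N = -⅛ (N = 1/(2*(1 - 5)) = (½)/(-4) = (½)*(-¼) = -⅛ ≈ -0.12500)
x = 2601 (x = (61 - 10)² = 51² = 2601)
35728 - x = 35728 - 1*2601 = 35728 - 2601 = 33127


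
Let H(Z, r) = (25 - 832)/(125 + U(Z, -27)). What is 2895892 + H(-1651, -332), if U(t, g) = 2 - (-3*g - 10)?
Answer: 162169145/56 ≈ 2.8959e+6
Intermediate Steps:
U(t, g) = 12 + 3*g (U(t, g) = 2 - (-10 - 3*g) = 2 + (10 + 3*g) = 12 + 3*g)
H(Z, r) = -807/56 (H(Z, r) = (25 - 832)/(125 + (12 + 3*(-27))) = -807/(125 + (12 - 81)) = -807/(125 - 69) = -807/56)
2895892 + H(-1651, -332) = 2895892 - 807/56 = 162169145/56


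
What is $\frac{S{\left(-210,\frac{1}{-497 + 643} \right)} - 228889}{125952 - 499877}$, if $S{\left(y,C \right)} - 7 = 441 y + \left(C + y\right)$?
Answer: $\frac{46968491}{54593050} \approx 0.86034$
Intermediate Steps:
$S{\left(y,C \right)} = 7 + C + 442 y$ ($S{\left(y,C \right)} = 7 + \left(441 y + \left(C + y\right)\right) = 7 + \left(C + 442 y\right) = 7 + C + 442 y$)
$\frac{S{\left(-210,\frac{1}{-497 + 643} \right)} - 228889}{125952 - 499877} = \frac{\left(7 + \frac{1}{-497 + 643} + 442 \left(-210\right)\right) - 228889}{125952 - 499877} = \frac{\left(7 + \frac{1}{146} - 92820\right) - 228889}{-373925} = \left(\left(7 + \frac{1}{146} - 92820\right) - 228889\right) \left(- \frac{1}{373925}\right) = \left(- \frac{13550697}{146} - 228889\right) \left(- \frac{1}{373925}\right) = \left(- \frac{46968491}{146}\right) \left(- \frac{1}{373925}\right) = \frac{46968491}{54593050}$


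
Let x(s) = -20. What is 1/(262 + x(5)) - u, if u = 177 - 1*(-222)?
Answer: -96557/242 ≈ -399.00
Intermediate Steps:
u = 399 (u = 177 + 222 = 399)
1/(262 + x(5)) - u = 1/(262 - 20) - 1*399 = 1/242 - 399 = -96557/242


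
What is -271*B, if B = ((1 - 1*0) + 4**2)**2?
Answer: -78319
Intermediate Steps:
B = 289 (B = ((1 + 0) + 16)**2 = (1 + 16)**2 = 17**2 = 289)
-271*B = -271*289 = -78319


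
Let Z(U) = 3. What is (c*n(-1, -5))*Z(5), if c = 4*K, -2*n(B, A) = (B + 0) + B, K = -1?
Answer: -12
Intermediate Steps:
n(B, A) = -B (n(B, A) = -((B + 0) + B)/2 = -(B + B)/2 = -B)
c = -4 (c = 4*(-1) = -4)
(c*n(-1, -5))*Z(5) = -(-4)*(-1)*3 = -4*1*3 = -4*3 = -12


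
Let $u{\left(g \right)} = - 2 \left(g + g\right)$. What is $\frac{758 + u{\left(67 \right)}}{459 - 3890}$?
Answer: $- \frac{490}{3431} \approx -0.14282$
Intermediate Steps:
$u{\left(g \right)} = - 4 g$ ($u{\left(g \right)} = - 2 \cdot 2 g = - 4 g$)
$\frac{758 + u{\left(67 \right)}}{459 - 3890} = \frac{758 - 268}{459 - 3890} = \frac{758 - 268}{-3431} = 490 \left(- \frac{1}{3431}\right) = - \frac{490}{3431}$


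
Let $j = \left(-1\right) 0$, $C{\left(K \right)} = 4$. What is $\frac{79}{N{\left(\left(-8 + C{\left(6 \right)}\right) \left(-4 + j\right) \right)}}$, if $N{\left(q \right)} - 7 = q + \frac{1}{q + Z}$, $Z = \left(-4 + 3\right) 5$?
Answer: $\frac{869}{254} \approx 3.4213$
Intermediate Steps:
$Z = -5$ ($Z = \left(-1\right) 5 = -5$)
$j = 0$
$N{\left(q \right)} = 7 + q + \frac{1}{-5 + q}$ ($N{\left(q \right)} = 7 + \left(q + \frac{1}{q - 5}\right) = 7 + \left(q + \frac{1}{-5 + q}\right) = 7 + q + \frac{1}{-5 + q}$)
$\frac{79}{N{\left(\left(-8 + C{\left(6 \right)}\right) \left(-4 + j\right) \right)}} = \frac{79}{\frac{1}{-5 + \left(-8 + 4\right) \left(-4 + 0\right)} \left(-34 + \left(\left(-8 + 4\right) \left(-4 + 0\right)\right)^{2} + 2 \left(-8 + 4\right) \left(-4 + 0\right)\right)} = \frac{79}{\frac{1}{-5 - -16} \left(-34 + \left(\left(-4\right) \left(-4\right)\right)^{2} + 2 \left(\left(-4\right) \left(-4\right)\right)\right)} = \frac{79}{\frac{1}{-5 + 16} \left(-34 + 16^{2} + 2 \cdot 16\right)} = \frac{79}{\frac{1}{11} \left(-34 + 256 + 32\right)} = \frac{79}{\frac{1}{11} \cdot 254} = \frac{79}{\frac{254}{11}} = 79 \cdot \frac{11}{254} = \frac{869}{254}$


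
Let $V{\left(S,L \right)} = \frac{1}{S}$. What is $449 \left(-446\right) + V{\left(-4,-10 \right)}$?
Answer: $- \frac{801017}{4} \approx -2.0025 \cdot 10^{5}$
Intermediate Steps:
$449 \left(-446\right) + V{\left(-4,-10 \right)} = 449 \left(-446\right) + \frac{1}{-4} = -200254 - \frac{1}{4} = - \frac{801017}{4}$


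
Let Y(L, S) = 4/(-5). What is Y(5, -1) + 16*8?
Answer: 636/5 ≈ 127.20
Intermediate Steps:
Y(L, S) = -⅘ (Y(L, S) = 4*(-⅕) = -⅘)
Y(5, -1) + 16*8 = -⅘ + 16*8 = -⅘ + 128 = 636/5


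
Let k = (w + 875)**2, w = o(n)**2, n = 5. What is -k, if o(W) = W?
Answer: -810000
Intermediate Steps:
w = 25 (w = 5**2 = 25)
k = 810000 (k = (25 + 875)**2 = 900**2 = 810000)
-k = -1*810000 = -810000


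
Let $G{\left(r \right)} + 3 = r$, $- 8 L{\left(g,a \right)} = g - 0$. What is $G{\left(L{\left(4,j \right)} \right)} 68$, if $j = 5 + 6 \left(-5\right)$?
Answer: $-238$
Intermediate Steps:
$j = -25$ ($j = 5 - 30 = -25$)
$L{\left(g,a \right)} = - \frac{g}{8}$ ($L{\left(g,a \right)} = - \frac{g - 0}{8} = - \frac{g + 0}{8} = - \frac{g}{8}$)
$G{\left(r \right)} = -3 + r$
$G{\left(L{\left(4,j \right)} \right)} 68 = \left(-3 - \frac{1}{2}\right) 68 = \left(- \frac{7}{2}\right) 68 = -238$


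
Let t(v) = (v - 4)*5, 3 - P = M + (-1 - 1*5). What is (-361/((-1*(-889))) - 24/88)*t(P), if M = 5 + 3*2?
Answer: 199140/9779 ≈ 20.364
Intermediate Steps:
M = 11 (M = 5 + 6 = 11)
P = -2 (P = 3 - (11 + (-1 - 1*5)) = 3 - (11 + (-1 - 5)) = 3 - (11 - 6) = 3 - 1*5 = 3 - 5 = -2)
t(v) = -20 + 5*v (t(v) = (-4 + v)*5 = -20 + 5*v)
(-361/((-1*(-889))) - 24/88)*t(P) = (-361/((-1*(-889))) - 24/88)*(-20 + 5*(-2)) = (-361/889 - 24*1/88)*(-20 - 10) = (-361*1/889 - 3/11)*(-30) = (-361/889 - 3/11)*(-30) = -6638/9779*(-30) = 199140/9779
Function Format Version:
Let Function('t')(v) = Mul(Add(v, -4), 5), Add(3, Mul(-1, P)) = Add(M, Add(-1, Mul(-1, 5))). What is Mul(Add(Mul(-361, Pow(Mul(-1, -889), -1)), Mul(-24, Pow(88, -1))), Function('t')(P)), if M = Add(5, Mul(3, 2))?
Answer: Rational(199140, 9779) ≈ 20.364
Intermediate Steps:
M = 11 (M = Add(5, 6) = 11)
P = -2 (P = Add(3, Mul(-1, Add(11, Add(-1, Mul(-1, 5))))) = Add(3, Mul(-1, Add(11, Add(-1, -5)))) = Add(3, Mul(-1, Add(11, -6))) = Add(3, Mul(-1, 5)) = Add(3, -5) = -2)
Function('t')(v) = Add(-20, Mul(5, v)) (Function('t')(v) = Mul(Add(-4, v), 5) = Add(-20, Mul(5, v)))
Mul(Add(Mul(-361, Pow(Mul(-1, -889), -1)), Mul(-24, Pow(88, -1))), Function('t')(P)) = Mul(Add(Mul(-361, Pow(Mul(-1, -889), -1)), Mul(-24, Pow(88, -1))), Add(-20, Mul(5, -2))) = Mul(Add(Mul(-361, Pow(889, -1)), Mul(-24, Rational(1, 88))), Add(-20, -10)) = Mul(Add(Mul(-361, Rational(1, 889)), Rational(-3, 11)), -30) = Mul(Add(Rational(-361, 889), Rational(-3, 11)), -30) = Mul(Rational(-6638, 9779), -30) = Rational(199140, 9779)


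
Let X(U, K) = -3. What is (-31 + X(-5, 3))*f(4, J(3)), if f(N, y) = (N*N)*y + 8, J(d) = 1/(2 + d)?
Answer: -1904/5 ≈ -380.80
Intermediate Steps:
f(N, y) = 8 + y*N² (f(N, y) = N²*y + 8 = y*N² + 8 = 8 + y*N²)
(-31 + X(-5, 3))*f(4, J(3)) = (-31 - 3)*(8 + 4²/(2 + 3)) = -34*(8 + 16/5) = -34*56/5 = -1904/5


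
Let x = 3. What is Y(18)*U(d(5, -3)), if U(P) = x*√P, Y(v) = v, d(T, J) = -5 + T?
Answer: 0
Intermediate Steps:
U(P) = 3*√P
Y(18)*U(d(5, -3)) = 18*(3*√(-5 + 5)) = 18*(3*√0) = 18*(3*0) = 18*0 = 0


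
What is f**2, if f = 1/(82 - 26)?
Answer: 1/3136 ≈ 0.00031888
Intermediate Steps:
f = 1/56 ≈ 0.017857
f**2 = (1/56)**2 = 1/3136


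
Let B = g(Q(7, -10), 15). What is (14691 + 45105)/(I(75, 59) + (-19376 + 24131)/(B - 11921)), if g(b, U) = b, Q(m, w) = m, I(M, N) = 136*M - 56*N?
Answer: 712409544/82154189 ≈ 8.6716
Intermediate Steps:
I(M, N) = -56*N + 136*M
B = 7
(14691 + 45105)/(I(75, 59) + (-19376 + 24131)/(B - 11921)) = (14691 + 45105)/((-56*59 + 136*75) + (-19376 + 24131)/(7 - 11921)) = 59796/((-3304 + 10200) + 4755/(-11914)) = 59796/(6896 + 4755*(-1/11914)) = 59796/(6896 - 4755/11914) = 59796/(82154189/11914) = 59796*(11914/82154189) = 712409544/82154189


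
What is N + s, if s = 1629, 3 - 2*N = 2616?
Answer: 645/2 ≈ 322.50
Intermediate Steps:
N = -2613/2 (N = 3/2 - ½*2616 = 3/2 - 1308 = -2613/2 ≈ -1306.5)
N + s = -2613/2 + 1629 = 645/2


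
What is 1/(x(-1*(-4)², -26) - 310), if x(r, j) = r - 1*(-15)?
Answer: -1/311 ≈ -0.0032154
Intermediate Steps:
x(r, j) = 15 + r (x(r, j) = r + 15 = 15 + r)
1/(x(-1*(-4)², -26) - 310) = 1/((15 - 1*(-4)²) - 310) = 1/((15 - 1*16) - 310) = 1/((15 - 16) - 310) = 1/(-1 - 310) = 1/(-311) = -1/311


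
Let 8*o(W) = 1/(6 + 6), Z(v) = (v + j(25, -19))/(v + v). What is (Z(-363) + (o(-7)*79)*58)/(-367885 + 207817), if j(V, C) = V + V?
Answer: -279715/929674944 ≈ -0.00030087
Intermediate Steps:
j(V, C) = 2*V
Z(v) = (50 + v)/(2*v) (Z(v) = (v + 2*25)/(v + v) = (v + 50)/((2*v)) = (50 + v)*(1/(2*v)) = (50 + v)/(2*v))
o(W) = 1/96 (o(W) = 1/(8*(6 + 6)) = (⅛)/12 = (⅛)*(1/12) = 1/96)
(Z(-363) + (o(-7)*79)*58)/(-367885 + 207817) = ((½)*(50 - 363)/(-363) + ((1/96)*79)*58)/(-367885 + 207817) = ((½)*(-1/363)*(-313) + (79/96)*58)/(-160068) = (313/726 + 2291/48)*(-1/160068) = (279715/5808)*(-1/160068) = -279715/929674944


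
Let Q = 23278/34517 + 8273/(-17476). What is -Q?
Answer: -121247187/603219092 ≈ -0.20100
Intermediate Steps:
Q = 121247187/603219092 (Q = 23278*(1/34517) + 8273*(-1/17476) = 23278/34517 - 8273/17476 = 121247187/603219092 ≈ 0.20100)
-Q = -1*121247187/603219092 = -121247187/603219092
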